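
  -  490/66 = - 245/33  =  - 7.42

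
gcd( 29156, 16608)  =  4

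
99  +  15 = 114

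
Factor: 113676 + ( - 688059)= -3^1*191461^1 =- 574383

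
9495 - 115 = 9380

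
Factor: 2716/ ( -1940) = -7/5 = - 5^( - 1)*7^1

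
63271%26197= 10877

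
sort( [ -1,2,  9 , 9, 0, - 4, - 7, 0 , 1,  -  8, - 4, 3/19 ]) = [ - 8,  -  7 , - 4,  -  4, - 1,0, 0, 3/19, 1,2,  9,9 ]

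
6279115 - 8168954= - 1889839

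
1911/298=1911/298 =6.41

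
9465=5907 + 3558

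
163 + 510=673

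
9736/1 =9736 = 9736.00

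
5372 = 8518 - 3146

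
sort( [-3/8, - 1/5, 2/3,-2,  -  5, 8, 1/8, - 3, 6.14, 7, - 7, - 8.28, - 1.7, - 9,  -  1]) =[ - 9, -8.28, - 7, - 5, - 3, - 2, - 1.7,  -  1, - 3/8, - 1/5, 1/8, 2/3 , 6.14,7, 8]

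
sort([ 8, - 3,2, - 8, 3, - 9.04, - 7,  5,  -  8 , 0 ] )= [-9.04,  -  8, - 8, - 7,-3,0, 2,3, 5,8] 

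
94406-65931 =28475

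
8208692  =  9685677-1476985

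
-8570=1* (-8570)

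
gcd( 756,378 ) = 378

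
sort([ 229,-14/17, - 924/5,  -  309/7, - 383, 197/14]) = [ - 383, - 924/5, - 309/7, - 14/17, 197/14,229]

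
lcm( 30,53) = 1590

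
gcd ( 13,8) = 1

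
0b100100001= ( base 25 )BE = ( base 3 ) 101201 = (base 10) 289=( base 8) 441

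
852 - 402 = 450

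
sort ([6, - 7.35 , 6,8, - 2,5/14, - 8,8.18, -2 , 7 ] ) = [ - 8, - 7.35, - 2,  -  2,5/14,6,6,7,8 , 8.18]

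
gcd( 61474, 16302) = 2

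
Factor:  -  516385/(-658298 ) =695/886=2^( - 1)*5^1*139^1*443^( -1) 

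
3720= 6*620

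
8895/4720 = 1779/944 = 1.88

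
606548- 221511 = 385037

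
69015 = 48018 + 20997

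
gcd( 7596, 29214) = 18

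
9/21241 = 9/21241 = 0.00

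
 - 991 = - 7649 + 6658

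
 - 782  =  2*( - 391) 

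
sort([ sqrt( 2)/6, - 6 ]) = [ - 6, sqrt( 2)/6] 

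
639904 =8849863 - 8209959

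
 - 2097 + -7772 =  - 9869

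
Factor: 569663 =569663^1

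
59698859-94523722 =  - 34824863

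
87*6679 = 581073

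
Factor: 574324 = 2^2*67^1*2143^1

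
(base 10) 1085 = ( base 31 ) 140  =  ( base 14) 577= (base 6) 5005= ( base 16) 43d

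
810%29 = 27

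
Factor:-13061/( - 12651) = 3^ (-1)*37^1*353^1*4217^( - 1 ) 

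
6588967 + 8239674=14828641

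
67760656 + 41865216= 109625872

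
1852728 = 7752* 239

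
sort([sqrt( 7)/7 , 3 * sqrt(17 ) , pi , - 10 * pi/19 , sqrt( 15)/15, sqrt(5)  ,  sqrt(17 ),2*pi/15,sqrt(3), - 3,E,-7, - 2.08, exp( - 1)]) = [-7, -3,-2.08, - 10 * pi/19,sqrt( 15)/15,exp( - 1), sqrt(7)/7, 2 * pi/15, sqrt( 3 ), sqrt(5), E, pi,sqrt( 17),3 * sqrt ( 17) ]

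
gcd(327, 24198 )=327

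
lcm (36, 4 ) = 36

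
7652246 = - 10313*( - 742 )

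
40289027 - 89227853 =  - 48938826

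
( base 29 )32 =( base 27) 38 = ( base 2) 1011001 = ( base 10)89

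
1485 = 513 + 972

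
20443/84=20443/84=243.37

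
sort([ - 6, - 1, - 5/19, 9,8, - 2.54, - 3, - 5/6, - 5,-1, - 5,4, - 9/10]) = [ - 6,-5 , - 5, - 3, - 2.54, - 1, - 1, - 9/10, - 5/6,-5/19,4, 8,9]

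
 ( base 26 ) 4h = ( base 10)121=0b1111001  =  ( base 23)56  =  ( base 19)67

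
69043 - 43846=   25197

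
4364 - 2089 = 2275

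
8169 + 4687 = 12856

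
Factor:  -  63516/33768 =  - 2^( - 1 )*3^( - 1 )*7^( - 1)*79^1 =-79/42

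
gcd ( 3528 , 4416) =24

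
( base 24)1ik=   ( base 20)2b8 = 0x404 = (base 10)1028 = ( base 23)1lg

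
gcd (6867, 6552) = 63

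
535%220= 95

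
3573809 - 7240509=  - 3666700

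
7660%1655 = 1040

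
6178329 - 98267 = 6080062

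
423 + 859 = 1282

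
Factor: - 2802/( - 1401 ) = 2^1 = 2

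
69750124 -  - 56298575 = 126048699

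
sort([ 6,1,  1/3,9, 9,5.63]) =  [ 1/3,1 , 5.63,  6,9, 9 ] 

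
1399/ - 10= - 1399/10=-  139.90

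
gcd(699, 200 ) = 1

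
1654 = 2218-564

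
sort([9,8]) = [ 8,9] 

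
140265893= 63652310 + 76613583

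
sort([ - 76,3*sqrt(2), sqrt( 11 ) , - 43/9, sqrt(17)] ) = [- 76,  -  43/9, sqrt( 11 ), sqrt( 17),3 * sqrt(2)]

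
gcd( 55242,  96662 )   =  2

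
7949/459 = 17  +  146/459 = 17.32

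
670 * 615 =412050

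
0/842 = 0 = 0.00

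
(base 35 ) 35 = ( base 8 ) 156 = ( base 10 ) 110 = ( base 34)38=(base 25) 4a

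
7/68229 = 1/9747 = 0.00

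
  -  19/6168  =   - 1 + 6149/6168=-0.00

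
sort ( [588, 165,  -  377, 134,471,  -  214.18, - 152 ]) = [- 377, - 214.18,  -  152, 134,165,471 , 588] 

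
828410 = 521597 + 306813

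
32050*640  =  20512000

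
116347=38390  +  77957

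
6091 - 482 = 5609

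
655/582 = 655/582=1.13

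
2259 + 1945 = 4204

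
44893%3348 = 1369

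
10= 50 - 40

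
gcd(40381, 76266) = 1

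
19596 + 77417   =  97013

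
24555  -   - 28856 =53411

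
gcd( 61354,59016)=2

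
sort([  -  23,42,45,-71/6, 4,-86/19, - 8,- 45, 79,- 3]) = [ - 45, -23, - 71/6,  -  8,  -  86/19,-3, 4, 42,  45,79 ]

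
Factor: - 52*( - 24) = 2^5*3^1  *13^1= 1248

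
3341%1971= 1370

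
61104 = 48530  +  12574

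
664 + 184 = 848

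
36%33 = 3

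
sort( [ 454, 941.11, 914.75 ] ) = [ 454,914.75, 941.11] 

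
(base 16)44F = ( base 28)1bb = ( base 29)191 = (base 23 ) 21M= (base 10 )1103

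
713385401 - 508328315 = 205057086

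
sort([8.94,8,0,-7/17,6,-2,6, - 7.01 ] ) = [-7.01, - 2, - 7/17, 0 , 6,  6,8,8.94]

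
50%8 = 2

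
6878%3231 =416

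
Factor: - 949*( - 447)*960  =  407234880 = 2^6*3^2*5^1*13^1*73^1*149^1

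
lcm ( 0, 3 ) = 0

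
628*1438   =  903064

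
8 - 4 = 4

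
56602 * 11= 622622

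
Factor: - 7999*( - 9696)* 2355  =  2^5*3^2*5^1*19^1*101^1*157^1*421^1 = 182649805920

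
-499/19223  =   - 1 + 18724/19223 = - 0.03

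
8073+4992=13065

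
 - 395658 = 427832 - 823490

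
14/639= 14/639 = 0.02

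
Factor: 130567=59^1*2213^1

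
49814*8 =398512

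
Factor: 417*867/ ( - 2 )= - 361539/2 = - 2^( - 1)*3^2*17^2*139^1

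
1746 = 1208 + 538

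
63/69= 21/23 = 0.91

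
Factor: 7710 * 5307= 40916970 = 2^1*3^2*5^1*29^1*61^1*257^1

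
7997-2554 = 5443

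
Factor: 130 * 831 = 2^1*3^1*5^1 * 13^1 * 277^1 = 108030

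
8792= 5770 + 3022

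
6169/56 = 110 + 9/56 = 110.16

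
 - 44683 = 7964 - 52647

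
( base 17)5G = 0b1100101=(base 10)101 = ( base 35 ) 2v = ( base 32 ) 35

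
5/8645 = 1/1729 =0.00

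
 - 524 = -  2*262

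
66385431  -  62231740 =4153691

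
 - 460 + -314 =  - 774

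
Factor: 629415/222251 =3^2*5^1*71^1*109^( -1)*197^1*2039^( - 1)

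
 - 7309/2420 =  - 7309/2420 = - 3.02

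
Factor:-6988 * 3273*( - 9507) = 2^2*3^2*1091^1*1747^1*3169^1  =  217441480068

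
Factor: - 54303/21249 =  - 3^ ( - 2 )*23^1 = - 23/9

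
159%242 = 159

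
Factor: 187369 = 7^1*13^1*29^1*71^1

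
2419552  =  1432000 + 987552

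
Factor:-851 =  -23^1*37^1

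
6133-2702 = 3431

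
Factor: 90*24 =2160 = 2^4 * 3^3*5^1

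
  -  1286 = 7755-9041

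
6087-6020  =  67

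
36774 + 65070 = 101844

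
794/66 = 397/33 = 12.03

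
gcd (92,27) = 1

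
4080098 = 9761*418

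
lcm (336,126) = 1008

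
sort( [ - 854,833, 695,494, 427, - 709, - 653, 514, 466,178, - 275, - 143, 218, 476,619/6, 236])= [ - 854, - 709,  -  653, - 275 , - 143, 619/6, 178,218, 236,  427,466,476, 494, 514, 695, 833] 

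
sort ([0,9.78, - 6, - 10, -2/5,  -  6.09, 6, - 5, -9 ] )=[ - 10, - 9, - 6.09, - 6, - 5, - 2/5,0, 6,9.78 ]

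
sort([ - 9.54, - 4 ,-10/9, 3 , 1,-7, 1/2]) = [ - 9.54, - 7, - 4, - 10/9 , 1/2,1,3]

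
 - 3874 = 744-4618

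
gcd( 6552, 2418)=78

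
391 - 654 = -263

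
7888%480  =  208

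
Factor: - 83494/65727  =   - 2^1*3^(  -  2) *67^(  -  1)*383^1 = - 766/603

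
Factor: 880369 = 7^1 * 31^1 * 4057^1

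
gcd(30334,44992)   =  2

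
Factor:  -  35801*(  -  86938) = 2^1 * 17^1* 2557^1*35801^1=3112467338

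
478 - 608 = -130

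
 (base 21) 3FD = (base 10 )1651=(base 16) 673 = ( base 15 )751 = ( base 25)2g1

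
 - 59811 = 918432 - 978243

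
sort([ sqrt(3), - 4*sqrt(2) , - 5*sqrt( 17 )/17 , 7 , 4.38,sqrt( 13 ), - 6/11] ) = [ - 4*sqrt( 2), - 5 * sqrt(17)/17, - 6/11, sqrt ( 3) , sqrt( 13),  4.38, 7] 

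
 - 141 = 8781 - 8922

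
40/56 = 5/7 = 0.71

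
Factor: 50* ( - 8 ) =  - 2^4*5^2=   -400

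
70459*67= 4720753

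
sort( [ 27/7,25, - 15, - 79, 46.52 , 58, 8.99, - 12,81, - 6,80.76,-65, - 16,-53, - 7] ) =[ - 79, - 65, - 53, - 16,  -  15, - 12, - 7, - 6,  27/7 , 8.99,25 , 46.52,58,80.76,81]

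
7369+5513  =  12882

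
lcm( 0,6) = 0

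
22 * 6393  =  140646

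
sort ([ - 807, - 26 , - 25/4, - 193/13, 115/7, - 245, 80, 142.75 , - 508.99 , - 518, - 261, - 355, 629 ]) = [- 807, -518, -508.99, - 355,  -  261, - 245, - 26, - 193/13,-25/4 , 115/7,80,142.75,629 ] 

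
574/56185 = 574/56185=0.01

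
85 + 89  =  174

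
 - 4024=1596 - 5620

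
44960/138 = 22480/69 =325.80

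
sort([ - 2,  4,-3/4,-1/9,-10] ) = [ - 10, - 2, - 3/4, - 1/9,  4 ] 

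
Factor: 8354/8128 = 4177/4064= 2^( - 5)*127^( - 1 )*4177^1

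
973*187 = 181951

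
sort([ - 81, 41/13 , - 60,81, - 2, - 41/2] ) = [ - 81, - 60, -41/2, - 2,  41/13,81] 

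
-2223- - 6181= 3958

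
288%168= 120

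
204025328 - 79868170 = 124157158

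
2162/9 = 2162/9 = 240.22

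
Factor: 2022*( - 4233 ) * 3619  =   - 2^1 * 3^2 * 7^1*11^1*17^1  *  47^1* 83^1 * 337^1 = - 30975476994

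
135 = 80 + 55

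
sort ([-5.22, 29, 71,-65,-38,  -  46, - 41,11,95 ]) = [-65 ,-46 ,-41, - 38 ,-5.22, 11,  29,71,95 ] 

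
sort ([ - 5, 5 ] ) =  [ - 5, 5 ]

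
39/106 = 39/106 = 0.37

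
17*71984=1223728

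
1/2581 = 1/2581 =0.00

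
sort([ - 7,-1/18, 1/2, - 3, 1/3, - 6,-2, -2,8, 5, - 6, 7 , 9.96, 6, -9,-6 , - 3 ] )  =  [ - 9,-7, - 6,-6, - 6,  -  3, - 3,  -  2,-2, - 1/18 , 1/3,1/2, 5,6,  7,8, 9.96 ] 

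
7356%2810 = 1736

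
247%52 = 39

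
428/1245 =428/1245=0.34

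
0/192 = 0 = 0.00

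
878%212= 30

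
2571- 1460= 1111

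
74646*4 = 298584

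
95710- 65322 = 30388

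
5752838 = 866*6643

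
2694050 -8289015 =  - 5594965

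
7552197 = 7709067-156870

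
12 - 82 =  - 70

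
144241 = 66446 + 77795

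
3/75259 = 3/75259 = 0.00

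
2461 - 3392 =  - 931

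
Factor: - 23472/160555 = -2^4*3^2*5^ (-1)*  197^( - 1) =-144/985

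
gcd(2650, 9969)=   1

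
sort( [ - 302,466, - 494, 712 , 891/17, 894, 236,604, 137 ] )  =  [ -494,-302, 891/17, 137,236,466, 604,  712, 894 ] 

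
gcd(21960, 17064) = 72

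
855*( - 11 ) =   -  9405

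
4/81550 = 2/40775 = 0.00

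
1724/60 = 28 + 11/15 = 28.73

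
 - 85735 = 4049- 89784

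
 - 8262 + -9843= - 18105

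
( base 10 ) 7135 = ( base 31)7d5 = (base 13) 332B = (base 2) 1101111011111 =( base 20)hgf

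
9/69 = 3/23 = 0.13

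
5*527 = 2635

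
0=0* 2432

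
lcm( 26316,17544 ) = 52632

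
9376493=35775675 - 26399182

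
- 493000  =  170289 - 663289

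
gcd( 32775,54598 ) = 1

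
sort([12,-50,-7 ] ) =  [-50,-7,  12]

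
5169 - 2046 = 3123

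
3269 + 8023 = 11292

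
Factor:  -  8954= - 2^1*11^2*37^1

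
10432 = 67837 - 57405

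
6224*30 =186720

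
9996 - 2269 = 7727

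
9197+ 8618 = 17815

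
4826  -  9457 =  - 4631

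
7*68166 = 477162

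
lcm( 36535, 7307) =36535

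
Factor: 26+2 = 2^2 * 7^1=28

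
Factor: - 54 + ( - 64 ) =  -118 = - 2^1*59^1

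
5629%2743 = 143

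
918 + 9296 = 10214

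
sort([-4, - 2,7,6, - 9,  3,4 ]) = [ - 9, - 4, - 2,  3,4, 6,7]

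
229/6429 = 229/6429 = 0.04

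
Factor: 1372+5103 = 5^2*7^1* 37^1 = 6475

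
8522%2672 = 506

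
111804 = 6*18634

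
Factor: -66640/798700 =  - 2^2 *5^(- 1)*17^1*163^( -1)   =  -68/815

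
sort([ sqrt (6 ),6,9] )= [sqrt( 6 ) , 6, 9] 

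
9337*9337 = 87179569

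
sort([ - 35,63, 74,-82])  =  [ -82,-35, 63, 74 ]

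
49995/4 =12498 + 3/4= 12498.75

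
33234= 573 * 58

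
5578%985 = 653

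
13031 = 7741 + 5290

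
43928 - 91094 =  - 47166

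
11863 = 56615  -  44752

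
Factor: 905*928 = 839840  =  2^5 *5^1*29^1*181^1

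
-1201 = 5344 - 6545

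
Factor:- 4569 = -3^1*1523^1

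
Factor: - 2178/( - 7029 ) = 22/71 = 2^1  *11^1*71^ (- 1)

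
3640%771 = 556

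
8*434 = 3472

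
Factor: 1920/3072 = 2^ (- 3 )*5^1 = 5/8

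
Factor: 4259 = 4259^1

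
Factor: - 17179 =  - 41^1*419^1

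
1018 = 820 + 198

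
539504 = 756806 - 217302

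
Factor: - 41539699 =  - 41539699^1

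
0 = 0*6611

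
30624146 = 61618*497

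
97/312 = 97/312 = 0.31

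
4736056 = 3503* 1352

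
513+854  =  1367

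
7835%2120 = 1475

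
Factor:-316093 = -43^1 * 7351^1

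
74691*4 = 298764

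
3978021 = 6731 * 591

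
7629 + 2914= 10543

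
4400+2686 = 7086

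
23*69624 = 1601352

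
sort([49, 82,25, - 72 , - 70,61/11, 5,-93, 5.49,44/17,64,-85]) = [ - 93, - 85, - 72, - 70, 44/17, 5 , 5.49,61/11, 25 , 49, 64,  82 ]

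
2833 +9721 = 12554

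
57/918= 19/306 = 0.06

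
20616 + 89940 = 110556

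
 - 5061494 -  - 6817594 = 1756100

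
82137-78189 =3948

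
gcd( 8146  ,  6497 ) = 1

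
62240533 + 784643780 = 846884313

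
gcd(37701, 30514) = 1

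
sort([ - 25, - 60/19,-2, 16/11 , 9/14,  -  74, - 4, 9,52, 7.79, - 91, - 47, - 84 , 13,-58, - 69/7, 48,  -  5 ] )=[  -  91, - 84, - 74, - 58,  -  47,-25,  -  69/7,  -  5,  -  4  , - 60/19, - 2,  9/14, 16/11,  7.79, 9, 13,  48,  52]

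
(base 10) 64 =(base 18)3A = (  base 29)26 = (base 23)2I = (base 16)40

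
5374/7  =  5374/7 = 767.71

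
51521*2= 103042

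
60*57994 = 3479640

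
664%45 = 34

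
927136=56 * 16556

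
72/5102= 36/2551=0.01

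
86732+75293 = 162025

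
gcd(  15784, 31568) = 15784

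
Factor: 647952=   2^4 * 3^1*13499^1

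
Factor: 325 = 5^2*13^1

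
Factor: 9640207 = 17^1*41^1 *13831^1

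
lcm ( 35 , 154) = 770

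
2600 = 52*50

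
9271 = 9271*1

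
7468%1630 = 948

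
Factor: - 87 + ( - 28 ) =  - 5^1*23^1= -115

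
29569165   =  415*71251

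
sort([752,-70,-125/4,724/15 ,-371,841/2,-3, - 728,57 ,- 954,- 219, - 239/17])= [-954,- 728,  -  371, - 219,- 70,-125/4, - 239/17, - 3,724/15, 57,841/2, 752]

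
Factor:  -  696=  - 2^3*3^1 *29^1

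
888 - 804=84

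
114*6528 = 744192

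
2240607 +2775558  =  5016165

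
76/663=76/663 = 0.11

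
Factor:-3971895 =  - 3^1* 5^1*264793^1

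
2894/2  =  1447 = 1447.00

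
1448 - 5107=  - 3659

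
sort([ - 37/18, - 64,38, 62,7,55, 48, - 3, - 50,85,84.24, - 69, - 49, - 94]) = [ - 94 , - 69, - 64, - 50, - 49 , - 3, - 37/18, 7, 38,48, 55,62, 84.24,85 ]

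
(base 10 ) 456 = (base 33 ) dr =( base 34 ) de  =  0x1C8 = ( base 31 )EM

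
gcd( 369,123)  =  123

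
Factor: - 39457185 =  - 3^1 * 5^1*71^1 *37049^1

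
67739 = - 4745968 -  - 4813707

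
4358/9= 484+ 2/9=484.22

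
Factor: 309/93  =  31^(-1 )*103^1= 103/31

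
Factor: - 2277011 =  - 11^1*317^1*653^1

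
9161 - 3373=5788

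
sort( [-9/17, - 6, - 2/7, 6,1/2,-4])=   [ - 6, - 4, - 9/17, - 2/7, 1/2,6]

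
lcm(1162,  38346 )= 38346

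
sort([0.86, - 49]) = [ - 49, 0.86]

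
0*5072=0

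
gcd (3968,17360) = 496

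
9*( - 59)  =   - 531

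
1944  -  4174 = - 2230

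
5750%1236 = 806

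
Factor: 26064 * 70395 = 1834775280 = 2^4 * 3^3*5^1*13^1 * 19^2*181^1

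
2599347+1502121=4101468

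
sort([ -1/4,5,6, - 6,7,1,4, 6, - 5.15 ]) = [ - 6 , - 5.15,-1/4,1, 4, 5,6,6,7 ]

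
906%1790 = 906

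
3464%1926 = 1538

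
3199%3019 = 180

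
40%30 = 10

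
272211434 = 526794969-254583535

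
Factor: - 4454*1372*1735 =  - 10602390680 = - 2^3*5^1 *7^3* 17^1*131^1*347^1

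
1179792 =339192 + 840600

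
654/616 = 327/308=1.06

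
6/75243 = 2/25081= 0.00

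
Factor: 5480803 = 1493^1*3671^1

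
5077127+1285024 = 6362151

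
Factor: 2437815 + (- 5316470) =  - 2878655 = -  5^1*13^1*67^1*661^1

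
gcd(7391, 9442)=1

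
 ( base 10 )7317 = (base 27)A10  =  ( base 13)343B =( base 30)83r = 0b1110010010101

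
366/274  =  1 + 46/137  =  1.34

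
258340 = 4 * 64585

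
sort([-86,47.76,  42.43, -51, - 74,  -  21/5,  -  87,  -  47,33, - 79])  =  [ - 87, - 86, - 79,  -  74 ,-51, - 47, - 21/5, 33,42.43,  47.76] 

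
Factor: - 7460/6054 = -2^1*3^(  -  1)*5^1*373^1*1009^ ( - 1 ) = - 3730/3027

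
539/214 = 2 + 111/214  =  2.52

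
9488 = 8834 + 654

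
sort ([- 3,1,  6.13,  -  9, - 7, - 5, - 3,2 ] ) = [-9, - 7,  -  5, - 3, - 3 , 1,  2, 6.13 ]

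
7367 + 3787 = 11154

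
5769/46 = 125+19/46=125.41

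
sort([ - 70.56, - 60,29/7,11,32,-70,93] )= [ -70.56, - 70, - 60,29/7,11,32,93]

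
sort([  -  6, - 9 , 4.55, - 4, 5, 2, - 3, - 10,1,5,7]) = [ - 10, - 9, - 6, - 4, - 3, 1,2, 4.55,5,5,7]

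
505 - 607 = -102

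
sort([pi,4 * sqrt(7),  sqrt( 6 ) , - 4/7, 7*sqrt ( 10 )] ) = [ - 4/7,sqrt( 6 ),  pi,4*sqrt( 7),7*sqrt( 10) ] 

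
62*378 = 23436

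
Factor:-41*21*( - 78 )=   2^1*3^2*7^1*13^1*41^1 = 67158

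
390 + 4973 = 5363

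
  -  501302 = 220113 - 721415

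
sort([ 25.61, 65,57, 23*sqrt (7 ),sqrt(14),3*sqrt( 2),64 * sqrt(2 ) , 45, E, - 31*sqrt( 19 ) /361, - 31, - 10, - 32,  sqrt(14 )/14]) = [ - 32, - 31, - 10, - 31*sqrt( 19) /361, sqrt( 14)/14, E, sqrt(14 ),  3*sqrt ( 2 ) , 25.61,45, 57, 23*sqrt( 7),65, 64*sqrt(2)] 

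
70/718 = 35/359 = 0.10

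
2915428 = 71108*41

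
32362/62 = 16181/31=521.97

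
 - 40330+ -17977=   -  58307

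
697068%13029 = 6531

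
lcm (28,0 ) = 0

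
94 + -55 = 39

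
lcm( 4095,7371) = 36855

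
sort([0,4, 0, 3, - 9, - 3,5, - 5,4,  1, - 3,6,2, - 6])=[- 9, - 6,-5, - 3,  -  3,  0,  0,1,  2, 3, 4,4, 5,6] 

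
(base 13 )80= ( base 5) 404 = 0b1101000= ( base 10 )104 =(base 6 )252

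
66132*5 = 330660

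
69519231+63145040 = 132664271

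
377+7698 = 8075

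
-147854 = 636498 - 784352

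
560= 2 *280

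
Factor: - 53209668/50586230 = -26604834/25293115 = -2^1 * 3^1*5^(-1 )  *  53^1*83663^1*5058623^( - 1 ) 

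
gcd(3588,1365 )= 39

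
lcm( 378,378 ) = 378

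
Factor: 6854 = 2^1* 23^1*149^1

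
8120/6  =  1353 + 1/3  =  1353.33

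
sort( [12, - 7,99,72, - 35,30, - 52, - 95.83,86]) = [  -  95.83 ,  -  52 , - 35 , - 7,12,30, 72 , 86,99]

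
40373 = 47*859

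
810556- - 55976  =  866532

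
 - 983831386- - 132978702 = -850852684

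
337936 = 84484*4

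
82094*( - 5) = -410470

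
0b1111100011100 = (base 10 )7964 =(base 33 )7AB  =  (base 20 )JI4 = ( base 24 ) djk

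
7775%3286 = 1203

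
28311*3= 84933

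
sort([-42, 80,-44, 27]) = [ - 44,- 42,27,80]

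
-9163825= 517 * ( - 17725) 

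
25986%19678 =6308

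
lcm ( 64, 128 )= 128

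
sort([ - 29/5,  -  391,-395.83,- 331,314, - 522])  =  [ - 522,  -  395.83,-391, -331, - 29/5, 314 ] 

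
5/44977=5/44977= 0.00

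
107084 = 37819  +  69265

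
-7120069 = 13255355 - 20375424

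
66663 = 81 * 823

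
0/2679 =0=0.00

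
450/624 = 75/104 = 0.72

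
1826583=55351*33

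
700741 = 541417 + 159324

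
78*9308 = 726024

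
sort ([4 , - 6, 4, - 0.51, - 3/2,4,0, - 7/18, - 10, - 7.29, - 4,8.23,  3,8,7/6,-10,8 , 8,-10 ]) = [ - 10, - 10, - 10, - 7.29, - 6 , - 4,-3/2, - 0.51, - 7/18, 0, 7/6 , 3,4,4,  4, 8,8, 8, 8.23]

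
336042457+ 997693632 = 1333736089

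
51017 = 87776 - 36759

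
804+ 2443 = 3247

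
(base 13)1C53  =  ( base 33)3V3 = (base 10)4293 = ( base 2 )1000011000101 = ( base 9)5800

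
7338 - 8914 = -1576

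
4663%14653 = 4663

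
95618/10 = 9561+ 4/5 = 9561.80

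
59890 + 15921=75811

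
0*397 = 0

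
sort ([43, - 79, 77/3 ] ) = [ - 79, 77/3,43]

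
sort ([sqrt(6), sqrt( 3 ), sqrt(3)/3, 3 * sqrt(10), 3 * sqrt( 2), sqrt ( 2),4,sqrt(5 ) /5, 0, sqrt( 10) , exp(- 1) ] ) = [ 0,  exp( - 1), sqrt( 5)/5, sqrt(3)/3 , sqrt( 2), sqrt(3),  sqrt( 6), sqrt( 10 ),  4,3 * sqrt (2) , 3*sqrt( 10)]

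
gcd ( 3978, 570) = 6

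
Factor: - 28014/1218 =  - 23=- 23^1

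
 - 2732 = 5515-8247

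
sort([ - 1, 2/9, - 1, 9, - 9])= [ - 9, - 1, - 1,2/9 , 9]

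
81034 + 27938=108972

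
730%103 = 9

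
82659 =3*27553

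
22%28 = 22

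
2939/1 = 2939 = 2939.00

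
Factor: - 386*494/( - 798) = 2^1*3^( - 1)*7^( - 1)*13^1*193^1 = 5018/21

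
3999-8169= - 4170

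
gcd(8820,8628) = 12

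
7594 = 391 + 7203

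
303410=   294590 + 8820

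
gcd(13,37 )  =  1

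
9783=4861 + 4922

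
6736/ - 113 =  - 60 + 44/113= - 59.61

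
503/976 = 503/976 = 0.52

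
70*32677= 2287390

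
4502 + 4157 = 8659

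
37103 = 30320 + 6783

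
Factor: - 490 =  -2^1 *5^1*7^2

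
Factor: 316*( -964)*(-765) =2^4*3^2*5^1*17^1*79^1*241^1 = 233037360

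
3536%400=336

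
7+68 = 75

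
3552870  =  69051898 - 65499028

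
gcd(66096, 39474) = 918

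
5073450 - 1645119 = 3428331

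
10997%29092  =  10997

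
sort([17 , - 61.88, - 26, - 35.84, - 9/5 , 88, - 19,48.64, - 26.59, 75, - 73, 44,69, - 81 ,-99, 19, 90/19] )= [ - 99, - 81,-73, - 61.88 ,-35.84, - 26.59, - 26 ,-19 ,-9/5 , 90/19,17, 19 , 44, 48.64 , 69,75,88]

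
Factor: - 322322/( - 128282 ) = 7^( - 1)*13^1*17^(-1 )*23^1 = 299/119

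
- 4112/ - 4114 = 2056/2057 = 1.00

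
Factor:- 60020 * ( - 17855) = 2^2*5^2 * 3001^1 * 3571^1 = 1071657100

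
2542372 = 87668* 29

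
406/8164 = 203/4082 = 0.05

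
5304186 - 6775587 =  - 1471401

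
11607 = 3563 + 8044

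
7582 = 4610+2972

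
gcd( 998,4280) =2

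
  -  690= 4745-5435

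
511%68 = 35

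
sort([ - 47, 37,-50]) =[ - 50, - 47,37]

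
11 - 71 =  - 60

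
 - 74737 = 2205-76942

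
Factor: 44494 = 2^1*22247^1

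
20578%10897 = 9681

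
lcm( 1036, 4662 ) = 9324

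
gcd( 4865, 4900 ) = 35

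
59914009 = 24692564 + 35221445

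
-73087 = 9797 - 82884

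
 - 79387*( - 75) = 5954025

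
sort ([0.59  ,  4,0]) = [0,0.59 , 4 ]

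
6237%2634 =969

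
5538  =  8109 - 2571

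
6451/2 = 3225+ 1/2 = 3225.50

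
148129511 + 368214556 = 516344067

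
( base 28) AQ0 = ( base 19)14DI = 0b10000101111000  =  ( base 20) 1188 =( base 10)8568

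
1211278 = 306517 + 904761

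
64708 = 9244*7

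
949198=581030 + 368168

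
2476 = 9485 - 7009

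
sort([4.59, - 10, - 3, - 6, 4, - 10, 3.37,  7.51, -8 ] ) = [ - 10,-10, - 8, - 6, - 3, 3.37,4, 4.59, 7.51 ] 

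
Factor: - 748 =  -  2^2*11^1*17^1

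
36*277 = 9972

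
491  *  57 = 27987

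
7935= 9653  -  1718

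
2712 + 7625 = 10337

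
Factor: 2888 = 2^3*19^2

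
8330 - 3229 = 5101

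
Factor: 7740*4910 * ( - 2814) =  - 106941567600 = -  2^4 * 3^3  *5^2 * 7^1*43^1*67^1*491^1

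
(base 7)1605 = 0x282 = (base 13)3a5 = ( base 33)JF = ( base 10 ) 642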